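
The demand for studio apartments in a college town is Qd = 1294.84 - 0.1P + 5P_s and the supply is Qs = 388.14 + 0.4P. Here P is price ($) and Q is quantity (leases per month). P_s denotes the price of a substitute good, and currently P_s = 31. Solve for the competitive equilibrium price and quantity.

P* = 2123.4, Q* = 1237.5

With P_s = 31, demand is Qd = 1449.84 - 0.1P.
Set Qd = Qs: 1449.84 - 0.1P = 388.14 + 0.4P, so 1061.7 = 0.5P and P* = 2123.4.
From the demand curve, Q* = 1449.84 - 0.1(2123.4) = 1237.5.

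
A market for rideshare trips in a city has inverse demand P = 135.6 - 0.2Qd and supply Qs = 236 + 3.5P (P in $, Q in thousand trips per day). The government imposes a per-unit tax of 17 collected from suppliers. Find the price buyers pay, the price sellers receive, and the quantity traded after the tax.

P_b = 59, P_s = 42, Q = 383

Solving each curve for Q: Qd = 678 - 5P.
Suppliers keep P_s = P_b - 17 per unit, so supply in terms of the buyer price is Qs = 176.5 + 3.5P_b.
Market clearing requires 678 - 5P_b = 176.5 + 3.5P_b; hence 501.5 = 8.5P_b and P_b = 59.
So P_s = 42 and the quantity traded is Q = 678 - 5(59) = 383.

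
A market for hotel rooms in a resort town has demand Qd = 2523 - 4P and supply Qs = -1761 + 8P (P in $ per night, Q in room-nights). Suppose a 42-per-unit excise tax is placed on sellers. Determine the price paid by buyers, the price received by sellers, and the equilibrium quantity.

P_b = 385, P_s = 343, Q = 983

With a tax of 42 on sellers, they supply based on the net price P_s = P_b - 42, so Qs = -2097 + 8P_b.
Market clearing requires 2523 - 4P_b = -2097 + 8P_b; hence 4620 = 12P_b and P_b = 385.
Then P_s = 385 - 42 = 343 and Q = 2523 - 4(385) = 983.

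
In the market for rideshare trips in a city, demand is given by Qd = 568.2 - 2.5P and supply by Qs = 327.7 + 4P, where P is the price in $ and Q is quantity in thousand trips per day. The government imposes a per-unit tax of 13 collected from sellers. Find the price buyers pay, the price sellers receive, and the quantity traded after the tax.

Sellers keep P_s = P_b - 13 per unit, so supply in terms of the buyer price is Qs = 275.7 + 4P_b.
Set Qd = Qs: 568.2 - 2.5P_b = 275.7 + 4P_b, so 292.5 = 6.5P_b and P_b = 45.
Then P_s = 45 - 13 = 32 and Q = 568.2 - 2.5(45) = 455.7.

P_b = 45, P_s = 32, Q = 455.7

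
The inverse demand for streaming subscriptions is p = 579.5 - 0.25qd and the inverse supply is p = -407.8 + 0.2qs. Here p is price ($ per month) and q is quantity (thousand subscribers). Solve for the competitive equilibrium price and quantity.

p* = 31, q* = 2194

Solving each curve for q: qd = 2318 - 4p and qs = 2039 + 5p.
Equating demand and supply, 2318 - 4p = 2039 + 5p gives 9p = 279, so p* = 31.
Substitute back: q* = 2318 - 4(31) = 2194.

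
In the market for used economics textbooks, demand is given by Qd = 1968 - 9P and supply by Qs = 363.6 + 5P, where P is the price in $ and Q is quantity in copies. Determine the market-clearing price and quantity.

Set Qd = Qs: 1968 - 9P = 363.6 + 5P, so 1604.4 = 14P and P* = 114.6.
From the demand curve, Q* = 1968 - 9(114.6) = 936.6.

P* = 114.6, Q* = 936.6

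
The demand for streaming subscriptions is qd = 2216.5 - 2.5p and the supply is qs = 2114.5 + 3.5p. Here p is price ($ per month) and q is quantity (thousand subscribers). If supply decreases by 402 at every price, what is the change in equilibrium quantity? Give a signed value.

Δq = -167.5

Set qd = qs: 2216.5 - 2.5p = 2114.5 + 3.5p, so 102 = 6p and p* = 17.
From the demand curve, q* = 2216.5 - 2.5(17) = 2174.
After the shift, supply is qs = 1712.5 + 3.5p.
Re-solving, 6p = 504 gives p = 84 and q = 2006.5.
Δq = 2006.5 - 2174 = -167.5.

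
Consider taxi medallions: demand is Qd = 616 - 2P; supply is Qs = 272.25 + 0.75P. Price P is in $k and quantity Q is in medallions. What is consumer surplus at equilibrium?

Equating demand and supply, 616 - 2P = 272.25 + 0.75P gives 2.75P = 343.75, so P* = 125.
Substitute back: Q* = 616 - 2(125) = 366.
Demand choke price (Qd = 0): P = 616/2 = 308. Consumer surplus = ½ × (308 - 125) × 366 = 33489.

Consumer surplus = 33489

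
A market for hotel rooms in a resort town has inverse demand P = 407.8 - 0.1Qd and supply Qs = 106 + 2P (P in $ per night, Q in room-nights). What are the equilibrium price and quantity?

P* = 331, Q* = 768

Inverting to quantity form: Qd = 4078 - 10P.
Equating demand and supply, 4078 - 10P = 106 + 2P gives 12P = 3972, so P* = 331.
Substitute back: Q* = 4078 - 10(331) = 768.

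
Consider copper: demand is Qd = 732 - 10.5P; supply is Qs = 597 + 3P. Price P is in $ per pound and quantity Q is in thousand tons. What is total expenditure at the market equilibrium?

Set Qd = Qs: 732 - 10.5P = 597 + 3P, so 135 = 13.5P and P* = 10.
From the demand curve, Q* = 732 - 10.5(10) = 627.
Total expenditure = P* × Q* = 10 × 627 = 6270.

Total expenditure = 6270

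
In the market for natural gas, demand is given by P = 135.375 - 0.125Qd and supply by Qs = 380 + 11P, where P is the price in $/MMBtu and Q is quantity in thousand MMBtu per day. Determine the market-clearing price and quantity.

In direct form, Qd = 1083 - 8P.
Equating demand and supply, 1083 - 8P = 380 + 11P gives 19P = 703, so P* = 37.
Then Q* = 1083 - 8(37) = 787.

P* = 37, Q* = 787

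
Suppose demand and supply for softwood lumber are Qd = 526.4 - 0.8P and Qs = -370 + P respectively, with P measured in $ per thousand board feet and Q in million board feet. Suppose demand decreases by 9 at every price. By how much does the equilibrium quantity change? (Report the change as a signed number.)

ΔQ = -5

Equating demand and supply, 526.4 - 0.8P = -370 + P gives 1.8P = 896.4, so P* = 498.
Then Q* = 526.4 - 0.8(498) = 128.
After the shift, demand is Qd = 517.4 - 0.8P.
New equilibrium: 887.4 = 1.8P, so P = 493 and Q = 123.
ΔQ = 123 - 128 = -5.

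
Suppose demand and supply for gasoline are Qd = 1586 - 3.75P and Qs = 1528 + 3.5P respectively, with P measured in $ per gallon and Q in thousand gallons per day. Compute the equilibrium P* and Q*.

P* = 8, Q* = 1556

Set Qd = Qs: 1586 - 3.75P = 1528 + 3.5P, so 58 = 7.25P and P* = 8.
From the demand curve, Q* = 1586 - 3.75(8) = 1556.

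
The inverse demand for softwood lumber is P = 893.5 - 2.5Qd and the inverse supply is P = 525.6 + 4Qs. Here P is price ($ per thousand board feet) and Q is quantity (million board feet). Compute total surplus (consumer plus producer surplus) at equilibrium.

Total surplus = 10411.57

Inverting to quantity form: Qd = 357.4 - 0.4P and Qs = -131.4 + 0.25P.
Set Qd = Qs: 357.4 - 0.4P = -131.4 + 0.25P, so 488.8 = 0.65P and P* = 752.
Substitute back: Q* = 357.4 - 0.4(752) = 56.6.
Demand choke price = 893.5; supply choke price = 525.6. CS = ½(893.5 - 752)(56.6) = 4004.45; PS = ½(752 - 525.6)(56.6) = 6407.12. Total surplus = 10411.57.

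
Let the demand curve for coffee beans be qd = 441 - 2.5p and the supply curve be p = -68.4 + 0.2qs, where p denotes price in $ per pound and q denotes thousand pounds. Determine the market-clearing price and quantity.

Rewriting in direct form: qs = 342 + 5p.
Equating demand and supply, 441 - 2.5p = 342 + 5p gives 7.5p = 99, so p* = 13.2.
Then q* = 441 - 2.5(13.2) = 408.

p* = 13.2, q* = 408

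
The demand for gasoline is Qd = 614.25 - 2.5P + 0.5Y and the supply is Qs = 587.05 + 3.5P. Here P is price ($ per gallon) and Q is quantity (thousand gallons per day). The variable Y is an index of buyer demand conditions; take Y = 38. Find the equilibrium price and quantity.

P* = 7.7, Q* = 614

With Y = 38, demand is Qd = 633.25 - 2.5P.
At equilibrium Qd = Qs, so 633.25 - 2.5P = 587.05 + 3.5P; collecting terms, 46.2 = 6P and P* = 7.7.
Substitute back: Q* = 633.25 - 2.5(7.7) = 614.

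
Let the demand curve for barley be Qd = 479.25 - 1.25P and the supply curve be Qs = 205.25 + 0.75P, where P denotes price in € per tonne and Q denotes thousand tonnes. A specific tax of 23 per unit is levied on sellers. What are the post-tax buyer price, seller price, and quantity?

The tax drives a wedge P_b - P_s = 23. Substituting P_s = P_b - 23 into supply: Qs = 188 + 0.75P_b.
Equate demand and the shifted supply: 479.25 - 1.25P_b = 188 + 0.75P_b, giving 2P_b = 291.25, so P_b = 145.625.
Then P_s = 145.625 - 23 = 122.625 and Q = 479.25 - 1.25(145.625) = 297.21875.

P_b = 145.625, P_s = 122.625, Q = 297.21875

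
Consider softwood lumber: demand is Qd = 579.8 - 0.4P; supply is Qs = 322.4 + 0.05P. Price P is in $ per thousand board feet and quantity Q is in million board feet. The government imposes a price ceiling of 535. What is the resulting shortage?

At P = 535: Qd = 365.8 and Qs = 349.15.
Shortage = Qd - Qs = 365.8 - 349.15 = 16.65.

Shortage = 16.65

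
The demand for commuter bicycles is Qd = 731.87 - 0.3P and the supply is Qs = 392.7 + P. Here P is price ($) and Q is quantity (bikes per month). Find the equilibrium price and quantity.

P* = 260.9, Q* = 653.6

The market clears where 731.87 - 0.3P = 392.7 + P. Rearranging, 1.3P = 339.17, hence P* = 260.9.
Then Q* = 731.87 - 0.3(260.9) = 653.6.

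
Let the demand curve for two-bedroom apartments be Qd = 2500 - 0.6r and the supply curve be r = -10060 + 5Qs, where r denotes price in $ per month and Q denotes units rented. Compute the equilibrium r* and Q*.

Inverting to quantity form: Qs = 2012 + 0.2r.
At equilibrium Qd = Qs, so 2500 - 0.6r = 2012 + 0.2r; collecting terms, 488 = 0.8r and r* = 610.
Substitute back: Q* = 2500 - 0.6(610) = 2134.

r* = 610, Q* = 2134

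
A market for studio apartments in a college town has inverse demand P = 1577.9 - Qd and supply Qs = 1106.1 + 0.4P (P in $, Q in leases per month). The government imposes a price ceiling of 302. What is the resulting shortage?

In direct form, Qd = 1577.9 - P.
At P = 302: Qd = 1275.9 and Qs = 1226.9.
Shortage = Qd - Qs = 1275.9 - 1226.9 = 49.

Shortage = 49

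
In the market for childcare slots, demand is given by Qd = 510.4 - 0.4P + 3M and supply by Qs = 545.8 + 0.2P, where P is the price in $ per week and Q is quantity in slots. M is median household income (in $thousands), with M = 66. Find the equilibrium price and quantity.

P* = 271, Q* = 600

With M = 66, demand is Qd = 708.4 - 0.4P.
At equilibrium Qd = Qs, so 708.4 - 0.4P = 545.8 + 0.2P; collecting terms, 162.6 = 0.6P and P* = 271.
From the demand curve, Q* = 708.4 - 0.4(271) = 600.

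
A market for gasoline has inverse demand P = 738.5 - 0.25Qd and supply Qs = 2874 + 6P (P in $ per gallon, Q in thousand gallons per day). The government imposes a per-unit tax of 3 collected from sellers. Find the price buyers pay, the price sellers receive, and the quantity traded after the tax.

P_b = 9.8, P_s = 6.8, Q = 2914.8

Solving each curve for Q: Qd = 2954 - 4P.
With a tax of 3 on sellers, they supply based on the net price P_s = P_b - 3, so Qs = 2856 + 6P_b.
Equate demand and the shifted supply: 2954 - 4P_b = 2856 + 6P_b, giving 10P_b = 98, so P_b = 9.8.
So P_s = 6.8 and the quantity traded is Q = 2954 - 4(9.8) = 2914.8.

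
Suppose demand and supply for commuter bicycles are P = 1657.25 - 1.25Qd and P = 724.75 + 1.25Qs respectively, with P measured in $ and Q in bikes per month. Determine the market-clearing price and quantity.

In direct form, Qd = 1325.8 - 0.8P and Qs = -579.8 + 0.8P.
At equilibrium Qd = Qs, so 1325.8 - 0.8P = -579.8 + 0.8P; collecting terms, 1905.6 = 1.6P and P* = 1191.
Then Q* = 1325.8 - 0.8(1191) = 373.

P* = 1191, Q* = 373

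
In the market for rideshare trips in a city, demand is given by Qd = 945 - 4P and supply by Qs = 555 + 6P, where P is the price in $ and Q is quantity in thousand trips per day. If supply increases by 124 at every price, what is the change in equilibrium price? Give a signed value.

ΔP = -12.4

At equilibrium Qd = Qs, so 945 - 4P = 555 + 6P; collecting terms, 390 = 10P and P* = 39.
Substitute back: Q* = 945 - 4(39) = 789.
After the shift, supply is Qs = 679 + 6P.
The new intersection has 266 = 10P, i.e. P = 26.6, Q = 838.6.
ΔP = 26.6 - 39 = -12.4.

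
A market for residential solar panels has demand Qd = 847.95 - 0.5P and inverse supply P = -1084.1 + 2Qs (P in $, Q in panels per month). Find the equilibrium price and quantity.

P* = 305.9, Q* = 695

In direct form, Qs = 542.05 + 0.5P.
At equilibrium Qd = Qs, so 847.95 - 0.5P = 542.05 + 0.5P; collecting terms, 305.9 = P and P* = 305.9.
From the demand curve, Q* = 847.95 - 0.5(305.9) = 695.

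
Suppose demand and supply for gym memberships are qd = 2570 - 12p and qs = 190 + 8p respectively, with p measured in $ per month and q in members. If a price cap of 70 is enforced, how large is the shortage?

Shortage = 980

Evaluating both curves at the ceiling price 70 gives qd = 1730, qs = 750.
Shortage = qd - qs = 1730 - 750 = 980.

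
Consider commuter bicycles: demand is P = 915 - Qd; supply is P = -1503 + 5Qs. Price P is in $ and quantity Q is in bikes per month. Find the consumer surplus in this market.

Consumer surplus = 81204.5

In direct form, Qd = 915 - P and Qs = 300.6 + 0.2P.
Set Qd = Qs: 915 - P = 300.6 + 0.2P, so 614.4 = 1.2P and P* = 512.
Substitute back: Q* = 915 - 512 = 403.
Demand choke price (Qd = 0): P = 915. Consumer surplus = ½ × (915 - 512) × 403 = 81204.5.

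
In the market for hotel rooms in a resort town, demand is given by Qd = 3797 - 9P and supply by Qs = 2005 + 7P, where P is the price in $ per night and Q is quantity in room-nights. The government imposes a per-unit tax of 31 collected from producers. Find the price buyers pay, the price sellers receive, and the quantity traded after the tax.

Producers keep P_s = P_b - 31 per unit, so supply in terms of the buyer price is Qs = 1788 + 7P_b.
Market clearing requires 3797 - 9P_b = 1788 + 7P_b; hence 2009 = 16P_b and P_b = 125.5625.
Then P_s = 125.5625 - 31 = 94.5625 and Q = 3797 - 9(125.5625) = 2666.9375.

P_b = 125.5625, P_s = 94.5625, Q = 2666.9375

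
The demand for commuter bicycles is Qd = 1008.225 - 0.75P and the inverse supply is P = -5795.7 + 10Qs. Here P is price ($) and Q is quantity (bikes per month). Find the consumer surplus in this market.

Consumer surplus = 264600

Solving each curve for Q: Qs = 579.57 + 0.1P.
At equilibrium Qd = Qs, so 1008.225 - 0.75P = 579.57 + 0.1P; collecting terms, 428.655 = 0.85P and P* = 504.3.
Then Q* = 1008.225 - 0.75(504.3) = 630.
Demand choke price (Qd = 0): P = 1008.225/0.75 = 1344.3. Consumer surplus = ½ × (1344.3 - 504.3) × 630 = 264600.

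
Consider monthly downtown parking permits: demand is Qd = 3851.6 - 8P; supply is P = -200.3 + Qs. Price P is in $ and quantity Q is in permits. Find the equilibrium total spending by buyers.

Total spending by buyers = 245854.2

Solving each curve for Q: Qs = 200.3 + P.
At equilibrium Qd = Qs, so 3851.6 - 8P = 200.3 + P; collecting terms, 3651.3 = 9P and P* = 405.7.
From the demand curve, Q* = 3851.6 - 8(405.7) = 606.
Total spending by buyers = P* × Q* = 405.7 × 606 = 245854.2.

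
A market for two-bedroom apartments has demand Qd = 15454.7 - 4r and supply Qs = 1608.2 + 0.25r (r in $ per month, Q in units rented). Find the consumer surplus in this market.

Equating demand and supply, 15454.7 - 4r = 1608.2 + 0.25r gives 4.25r = 13846.5, so r* = 3258.
Substitute back: Q* = 15454.7 - 4(3258) = 2422.7.
Demand choke price (Qd = 0): r = 15454.7/4 = 3863.675. Consumer surplus = ½ × (3863.675 - 3258) × 2422.7 = 733684.41125.

Consumer surplus = 733684.41125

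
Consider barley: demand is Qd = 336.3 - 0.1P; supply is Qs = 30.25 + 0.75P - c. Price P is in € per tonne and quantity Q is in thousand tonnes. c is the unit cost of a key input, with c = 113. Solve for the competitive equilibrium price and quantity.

P* = 493, Q* = 287

With c = 113, supply is Qs = -82.75 + 0.75P.
Set Qd = Qs: 336.3 - 0.1P = -82.75 + 0.75P, so 419.05 = 0.85P and P* = 493.
From the demand curve, Q* = 336.3 - 0.1(493) = 287.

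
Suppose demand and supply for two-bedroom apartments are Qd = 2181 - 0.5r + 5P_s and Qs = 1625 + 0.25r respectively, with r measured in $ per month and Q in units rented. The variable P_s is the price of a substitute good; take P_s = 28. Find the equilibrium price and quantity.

With P_s = 28, demand is Qd = 2321 - 0.5r.
At equilibrium Qd = Qs, so 2321 - 0.5r = 1625 + 0.25r; collecting terms, 696 = 0.75r and r* = 928.
From the demand curve, Q* = 2321 - 0.5(928) = 1857.

r* = 928, Q* = 1857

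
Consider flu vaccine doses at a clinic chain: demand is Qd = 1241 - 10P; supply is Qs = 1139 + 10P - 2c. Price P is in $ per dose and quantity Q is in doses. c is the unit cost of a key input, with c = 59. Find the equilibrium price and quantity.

P* = 11, Q* = 1131

With c = 59, supply is Qs = 1021 + 10P.
Equating demand and supply, 1241 - 10P = 1021 + 10P gives 20P = 220, so P* = 11.
Then Q* = 1241 - 10(11) = 1131.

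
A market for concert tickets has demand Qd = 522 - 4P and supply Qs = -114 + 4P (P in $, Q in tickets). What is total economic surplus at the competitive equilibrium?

Total surplus = 10404

Equating demand and supply, 522 - 4P = -114 + 4P gives 8P = 636, so P* = 79.5.
Substitute back: Q* = 522 - 4(79.5) = 204.
Demand choke price = 130.5; supply choke price = 28.5. CS = ½(130.5 - 79.5)(204) = 5202; PS = ½(79.5 - 28.5)(204) = 5202. Total surplus = 10404.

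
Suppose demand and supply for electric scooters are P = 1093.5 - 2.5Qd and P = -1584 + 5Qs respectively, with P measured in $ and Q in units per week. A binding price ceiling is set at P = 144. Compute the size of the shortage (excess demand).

In direct form, Qd = 437.4 - 0.4P and Qs = 316.8 + 0.2P.
With P fixed at 144, quantity demanded is 379.8 and quantity supplied is 345.6.
Shortage = Qd - Qs = 379.8 - 345.6 = 34.2.

Shortage = 34.2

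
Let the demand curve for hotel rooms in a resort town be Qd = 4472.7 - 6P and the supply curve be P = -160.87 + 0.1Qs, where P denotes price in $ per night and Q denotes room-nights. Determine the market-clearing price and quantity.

Solving each curve for Q: Qs = 1608.7 + 10P.
At equilibrium Qd = Qs, so 4472.7 - 6P = 1608.7 + 10P; collecting terms, 2864 = 16P and P* = 179.
Plugging P* into demand: Q* = 4472.7 - 6(179) = 3398.7.

P* = 179, Q* = 3398.7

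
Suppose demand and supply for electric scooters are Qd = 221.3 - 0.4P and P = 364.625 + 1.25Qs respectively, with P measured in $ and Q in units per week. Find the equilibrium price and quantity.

P* = 427.5, Q* = 50.3

Rewriting in direct form: Qs = -291.7 + 0.8P.
At equilibrium Qd = Qs, so 221.3 - 0.4P = -291.7 + 0.8P; collecting terms, 513 = 1.2P and P* = 427.5.
Plugging P* into demand: Q* = 221.3 - 0.4(427.5) = 50.3.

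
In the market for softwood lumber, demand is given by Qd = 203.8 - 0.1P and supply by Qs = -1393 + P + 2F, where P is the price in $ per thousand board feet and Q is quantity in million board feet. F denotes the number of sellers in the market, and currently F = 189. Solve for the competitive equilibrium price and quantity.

P* = 1108, Q* = 93

With F = 189, supply is Qs = -1015 + P.
Equating demand and supply, 203.8 - 0.1P = -1015 + P gives 1.1P = 1218.8, so P* = 1108.
Substitute back: Q* = 203.8 - 0.1(1108) = 93.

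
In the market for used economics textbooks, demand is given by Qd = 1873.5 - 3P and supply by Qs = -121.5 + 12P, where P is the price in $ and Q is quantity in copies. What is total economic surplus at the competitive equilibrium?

Total surplus = 452947.96875

The market clears where 1873.5 - 3P = -121.5 + 12P. Rearranging, 15P = 1995, hence P* = 133.
Plugging P* into demand: Q* = 1873.5 - 3(133) = 1474.5.
Demand choke price = 624.5; supply choke price = 10.125. CS = ½(624.5 - 133)(1474.5) = 362358.375; PS = ½(133 - 10.125)(1474.5) = 90589.59375. Total surplus = 452947.96875.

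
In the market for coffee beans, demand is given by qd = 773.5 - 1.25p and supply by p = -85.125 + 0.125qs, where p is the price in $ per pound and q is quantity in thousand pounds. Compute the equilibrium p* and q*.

Inverting to quantity form: qs = 681 + 8p.
At equilibrium qd = qs, so 773.5 - 1.25p = 681 + 8p; collecting terms, 92.5 = 9.25p and p* = 10.
Substitute back: q* = 773.5 - 1.25(10) = 761.

p* = 10, q* = 761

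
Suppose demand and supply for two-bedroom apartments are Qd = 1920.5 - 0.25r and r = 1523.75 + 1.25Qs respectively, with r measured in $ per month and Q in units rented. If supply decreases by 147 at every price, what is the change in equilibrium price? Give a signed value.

Solving each curve for Q: Qs = -1219 + 0.8r.
The market clears where 1920.5 - 0.25r = -1219 + 0.8r. Rearranging, 1.05r = 3139.5, hence r* = 2990.
Plugging r* into demand: Q* = 1920.5 - 0.25(2990) = 1173.
After the shift, supply is Qs = -1366 + 0.8r.
The new intersection has 3286.5 = 1.05r, i.e. r = 3130, Q = 1138.
Δr = 3130 - 2990 = 140.

Δr = 140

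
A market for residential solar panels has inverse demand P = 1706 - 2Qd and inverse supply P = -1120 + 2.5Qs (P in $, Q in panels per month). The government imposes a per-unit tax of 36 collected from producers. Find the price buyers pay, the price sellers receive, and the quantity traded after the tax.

Inverting to quantity form: Qd = 853 - 0.5P and Qs = 448 + 0.4P.
With a tax of 36 on producers, they supply based on the net price P_s = P_b - 36, so Qs = 433.6 + 0.4P_b.
Market clearing requires 853 - 0.5P_b = 433.6 + 0.4P_b; hence 419.4 = 0.9P_b and P_b = 466.
So P_s = 430 and the quantity traded is Q = 853 - 0.5(466) = 620.

P_b = 466, P_s = 430, Q = 620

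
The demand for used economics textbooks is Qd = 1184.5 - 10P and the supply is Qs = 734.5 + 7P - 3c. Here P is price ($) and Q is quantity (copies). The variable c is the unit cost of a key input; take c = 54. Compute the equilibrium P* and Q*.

With c = 54, supply is Qs = 572.5 + 7P.
At equilibrium Qd = Qs, so 1184.5 - 10P = 572.5 + 7P; collecting terms, 612 = 17P and P* = 36.
Then Q* = 1184.5 - 10(36) = 824.5.

P* = 36, Q* = 824.5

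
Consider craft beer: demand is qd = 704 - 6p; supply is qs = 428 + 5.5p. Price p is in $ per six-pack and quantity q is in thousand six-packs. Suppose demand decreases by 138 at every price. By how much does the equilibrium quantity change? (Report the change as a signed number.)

Equating demand and supply, 704 - 6p = 428 + 5.5p gives 11.5p = 276, so p* = 24.
Then q* = 704 - 6(24) = 560.
After the shift, demand is qd = 566 - 6p.
Re-solving, 11.5p = 138 gives p = 12 and q = 494.
Δq = 494 - 560 = -66.

Δq = -66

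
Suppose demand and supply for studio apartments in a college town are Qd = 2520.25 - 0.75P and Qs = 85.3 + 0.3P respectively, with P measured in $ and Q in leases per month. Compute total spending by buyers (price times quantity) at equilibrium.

Total spending by buyers = 1811139

At equilibrium Qd = Qs, so 2520.25 - 0.75P = 85.3 + 0.3P; collecting terms, 2434.95 = 1.05P and P* = 2319.
From the demand curve, Q* = 2520.25 - 0.75(2319) = 781.
Total spending by buyers = P* × Q* = 2319 × 781 = 1811139.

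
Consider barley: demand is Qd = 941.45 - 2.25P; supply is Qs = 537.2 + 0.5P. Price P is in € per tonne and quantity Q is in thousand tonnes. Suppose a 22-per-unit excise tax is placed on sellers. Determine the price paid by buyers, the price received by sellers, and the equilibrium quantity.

P_b = 151, P_s = 129, Q = 601.7

With a tax of 22 on sellers, they supply based on the net price P_s = P_b - 22, so Qs = 526.2 + 0.5P_b.
Market clearing requires 941.45 - 2.25P_b = 526.2 + 0.5P_b; hence 415.25 = 2.75P_b and P_b = 151.
So P_s = 129 and the quantity traded is Q = 941.45 - 2.25(151) = 601.7.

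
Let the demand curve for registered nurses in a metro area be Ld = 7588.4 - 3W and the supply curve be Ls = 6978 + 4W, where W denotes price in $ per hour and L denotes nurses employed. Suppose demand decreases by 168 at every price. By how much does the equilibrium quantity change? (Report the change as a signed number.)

ΔL = -96

Set Ld = Ls: 7588.4 - 3W = 6978 + 4W, so 610.4 = 7W and W* = 87.2.
From the demand curve, L* = 7588.4 - 3(87.2) = 7326.8.
After the shift, demand is Ld = 7420.4 - 3W.
New equilibrium: 442.4 = 7W, so W = 63.2 and L = 7230.8.
ΔL = 7230.8 - 7326.8 = -96.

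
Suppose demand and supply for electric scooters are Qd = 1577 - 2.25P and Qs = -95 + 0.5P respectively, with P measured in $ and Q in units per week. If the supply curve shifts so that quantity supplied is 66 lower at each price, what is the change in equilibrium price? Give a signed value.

ΔP = 24

Equating demand and supply, 1577 - 2.25P = -95 + 0.5P gives 2.75P = 1672, so P* = 608.
Substitute back: Q* = 1577 - 2.25(608) = 209.
After the shift, supply is Qs = -161 + 0.5P.
Re-solving, 2.75P = 1738 gives P = 632 and Q = 155.
ΔP = 632 - 608 = 24.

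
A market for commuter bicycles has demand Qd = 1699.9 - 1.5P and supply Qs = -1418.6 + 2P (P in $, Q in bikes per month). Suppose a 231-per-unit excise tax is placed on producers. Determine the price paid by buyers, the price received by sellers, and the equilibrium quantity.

Producers keep P_s = P_b - 231 per unit, so supply in terms of the buyer price is Qs = -1880.6 + 2P_b.
Equate demand and the shifted supply: 1699.9 - 1.5P_b = -1880.6 + 2P_b, giving 3.5P_b = 3580.5, so P_b = 1023.
Then P_s = 1023 - 231 = 792 and Q = 1699.9 - 1.5(1023) = 165.4.

P_b = 1023, P_s = 792, Q = 165.4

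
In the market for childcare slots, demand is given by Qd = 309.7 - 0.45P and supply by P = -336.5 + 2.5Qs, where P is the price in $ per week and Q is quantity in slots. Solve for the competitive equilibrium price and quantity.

Inverting to quantity form: Qs = 134.6 + 0.4P.
Equating demand and supply, 309.7 - 0.45P = 134.6 + 0.4P gives 0.85P = 175.1, so P* = 206.
Plugging P* into demand: Q* = 309.7 - 0.45(206) = 217.

P* = 206, Q* = 217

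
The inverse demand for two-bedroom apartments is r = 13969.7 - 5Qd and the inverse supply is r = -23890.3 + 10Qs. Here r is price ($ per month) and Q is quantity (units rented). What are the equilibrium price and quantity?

r* = 1349.7, Q* = 2524

Rewriting in direct form: Qd = 2793.94 - 0.2r and Qs = 2389.03 + 0.1r.
The market clears where 2793.94 - 0.2r = 2389.03 + 0.1r. Rearranging, 0.3r = 404.91, hence r* = 1349.7.
Then Q* = 2793.94 - 0.2(1349.7) = 2524.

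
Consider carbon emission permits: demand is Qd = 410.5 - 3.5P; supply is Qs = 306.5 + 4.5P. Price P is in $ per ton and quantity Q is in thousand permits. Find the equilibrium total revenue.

Total revenue = 4745

At equilibrium Qd = Qs, so 410.5 - 3.5P = 306.5 + 4.5P; collecting terms, 104 = 8P and P* = 13.
Then Q* = 410.5 - 3.5(13) = 365.
Total revenue = P* × Q* = 13 × 365 = 4745.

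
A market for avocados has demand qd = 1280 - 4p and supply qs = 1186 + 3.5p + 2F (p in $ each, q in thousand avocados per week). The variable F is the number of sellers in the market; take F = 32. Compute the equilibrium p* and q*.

With F = 32, supply is qs = 1250 + 3.5p.
Equating demand and supply, 1280 - 4p = 1250 + 3.5p gives 7.5p = 30, so p* = 4.
Then q* = 1280 - 4(4) = 1264.

p* = 4, q* = 1264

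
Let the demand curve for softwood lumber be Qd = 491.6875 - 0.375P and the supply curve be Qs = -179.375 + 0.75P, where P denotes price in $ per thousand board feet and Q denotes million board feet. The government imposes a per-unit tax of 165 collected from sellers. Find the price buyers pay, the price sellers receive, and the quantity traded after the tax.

P_b = 706.5, P_s = 541.5, Q = 226.75

The tax drives a wedge P_b - P_s = 165. Substituting P_s = P_b - 165 into supply: Qs = -303.125 + 0.75P_b.
Equate demand and the shifted supply: 491.6875 - 0.375P_b = -303.125 + 0.75P_b, giving 1.125P_b = 794.8125, so P_b = 706.5.
Then P_s = 706.5 - 165 = 541.5 and Q = 491.6875 - 0.375(706.5) = 226.75.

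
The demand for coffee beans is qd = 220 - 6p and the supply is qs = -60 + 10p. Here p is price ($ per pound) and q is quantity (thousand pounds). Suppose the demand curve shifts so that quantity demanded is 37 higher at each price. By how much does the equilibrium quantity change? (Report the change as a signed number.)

Δq = 23.125

At equilibrium qd = qs, so 220 - 6p = -60 + 10p; collecting terms, 280 = 16p and p* = 17.5.
Plugging p* into demand: q* = 220 - 6(17.5) = 115.
After the shift, demand is qd = 257 - 6p.
The new intersection has 317 = 16p, i.e. p = 19.8125, q = 138.125.
Δq = 138.125 - 115 = 23.125.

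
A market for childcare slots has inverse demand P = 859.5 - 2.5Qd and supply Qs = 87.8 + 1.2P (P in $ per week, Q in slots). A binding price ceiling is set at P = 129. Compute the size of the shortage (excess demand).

Solving each curve for Q: Qd = 343.8 - 0.4P.
Evaluating both curves at the ceiling price 129 gives Qd = 292.2, Qs = 242.6.
Shortage = Qd - Qs = 292.2 - 242.6 = 49.6.

Shortage = 49.6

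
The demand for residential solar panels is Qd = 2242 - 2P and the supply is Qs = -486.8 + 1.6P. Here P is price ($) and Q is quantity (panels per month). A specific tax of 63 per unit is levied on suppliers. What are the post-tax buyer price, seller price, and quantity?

P_b = 786, P_s = 723, Q = 670

With a tax of 63 on suppliers, they supply based on the net price P_s = P_b - 63, so Qs = -587.6 + 1.6P_b.
Market clearing requires 2242 - 2P_b = -587.6 + 1.6P_b; hence 2829.6 = 3.6P_b and P_b = 786.
Then P_s = 786 - 63 = 723 and Q = 2242 - 2(786) = 670.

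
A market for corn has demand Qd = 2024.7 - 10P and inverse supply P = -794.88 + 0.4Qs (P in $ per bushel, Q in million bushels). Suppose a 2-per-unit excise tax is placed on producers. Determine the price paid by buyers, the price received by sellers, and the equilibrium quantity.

P_b = 3.4, P_s = 1.4, Q = 1990.7

Rewriting in direct form: Qs = 1987.2 + 2.5P.
With a tax of 2 on producers, they supply based on the net price P_s = P_b - 2, so Qs = 1982.2 + 2.5P_b.
Market clearing requires 2024.7 - 10P_b = 1982.2 + 2.5P_b; hence 42.5 = 12.5P_b and P_b = 3.4.
So P_s = 1.4 and the quantity traded is Q = 2024.7 - 10(3.4) = 1990.7.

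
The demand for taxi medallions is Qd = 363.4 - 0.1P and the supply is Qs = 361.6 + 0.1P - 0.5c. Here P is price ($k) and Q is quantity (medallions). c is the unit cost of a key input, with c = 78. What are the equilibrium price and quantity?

With c = 78, supply is Qs = 322.6 + 0.1P.
Equating demand and supply, 363.4 - 0.1P = 322.6 + 0.1P gives 0.2P = 40.8, so P* = 204.
Plugging P* into demand: Q* = 363.4 - 0.1(204) = 343.

P* = 204, Q* = 343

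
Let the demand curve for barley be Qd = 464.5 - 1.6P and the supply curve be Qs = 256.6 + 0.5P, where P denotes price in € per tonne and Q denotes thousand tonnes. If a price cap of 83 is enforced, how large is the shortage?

Shortage = 33.6

At P = 83: Qd = 331.7 and Qs = 298.1.
Shortage = Qd - Qs = 331.7 - 298.1 = 33.6.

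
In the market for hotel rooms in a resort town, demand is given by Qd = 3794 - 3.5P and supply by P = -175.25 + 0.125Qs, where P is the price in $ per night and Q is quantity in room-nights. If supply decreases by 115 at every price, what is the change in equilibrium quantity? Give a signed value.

In direct form, Qs = 1402 + 8P.
At equilibrium Qd = Qs, so 3794 - 3.5P = 1402 + 8P; collecting terms, 2392 = 11.5P and P* = 208.
From the demand curve, Q* = 3794 - 3.5(208) = 3066.
After the shift, supply is Qs = 1287 + 8P.
Re-solving, 11.5P = 2507 gives P = 218 and Q = 3031.
ΔQ = 3031 - 3066 = -35.

ΔQ = -35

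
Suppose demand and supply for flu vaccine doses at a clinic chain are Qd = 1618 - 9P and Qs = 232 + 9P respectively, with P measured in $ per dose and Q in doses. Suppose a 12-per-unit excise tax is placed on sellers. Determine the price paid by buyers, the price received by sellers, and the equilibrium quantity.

P_b = 83, P_s = 71, Q = 871

With a tax of 12 on sellers, they supply based on the net price P_s = P_b - 12, so Qs = 124 + 9P_b.
Equate demand and the shifted supply: 1618 - 9P_b = 124 + 9P_b, giving 18P_b = 1494, so P_b = 83.
Then P_s = 83 - 12 = 71 and Q = 1618 - 9(83) = 871.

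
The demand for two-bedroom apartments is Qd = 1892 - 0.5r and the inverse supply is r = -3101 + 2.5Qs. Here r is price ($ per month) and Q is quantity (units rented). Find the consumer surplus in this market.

Consumer surplus = 2340900

Inverting to quantity form: Qs = 1240.4 + 0.4r.
Set Qd = Qs: 1892 - 0.5r = 1240.4 + 0.4r, so 651.6 = 0.9r and r* = 724.
Then Q* = 1892 - 0.5(724) = 1530.
Demand choke price (Qd = 0): r = 1892/0.5 = 3784. Consumer surplus = ½ × (3784 - 724) × 1530 = 2340900.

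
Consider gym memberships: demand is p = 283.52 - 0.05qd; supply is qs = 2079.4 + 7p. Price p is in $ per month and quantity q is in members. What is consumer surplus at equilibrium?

Consumer surplus = 226562.704

Solving each curve for q: qd = 5670.4 - 20p.
The market clears where 5670.4 - 20p = 2079.4 + 7p. Rearranging, 27p = 3591, hence p* = 133.
Then q* = 5670.4 - 20(133) = 3010.4.
Demand choke price (qd = 0): p = 5670.4/20 = 283.52. Consumer surplus = ½ × (283.52 - 133) × 3010.4 = 226562.704.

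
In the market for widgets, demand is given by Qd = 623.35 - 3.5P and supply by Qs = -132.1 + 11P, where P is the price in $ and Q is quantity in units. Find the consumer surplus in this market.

Consumer surplus = 27783

At equilibrium Qd = Qs, so 623.35 - 3.5P = -132.1 + 11P; collecting terms, 755.45 = 14.5P and P* = 52.1.
Then Q* = 623.35 - 3.5(52.1) = 441.
Demand choke price (Qd = 0): P = 623.35/3.5 = 178.1. Consumer surplus = ½ × (178.1 - 52.1) × 441 = 27783.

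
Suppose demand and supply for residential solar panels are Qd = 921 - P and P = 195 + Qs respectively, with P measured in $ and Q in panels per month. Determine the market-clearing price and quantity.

Inverting to quantity form: Qs = -195 + P.
The market clears where 921 - P = -195 + P. Rearranging, 2P = 1116, hence P* = 558.
From the demand curve, Q* = 921 - 558 = 363.

P* = 558, Q* = 363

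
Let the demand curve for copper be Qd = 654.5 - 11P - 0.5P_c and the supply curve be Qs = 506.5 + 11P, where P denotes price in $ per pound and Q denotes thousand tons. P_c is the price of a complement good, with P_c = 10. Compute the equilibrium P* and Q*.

With P_c = 10, demand is Qd = 649.5 - 11P.
The market clears where 649.5 - 11P = 506.5 + 11P. Rearranging, 22P = 143, hence P* = 6.5.
Substitute back: Q* = 649.5 - 11(6.5) = 578.

P* = 6.5, Q* = 578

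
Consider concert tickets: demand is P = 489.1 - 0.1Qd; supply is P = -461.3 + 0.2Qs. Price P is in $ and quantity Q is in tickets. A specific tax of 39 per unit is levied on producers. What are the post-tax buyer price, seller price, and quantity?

P_b = 185.3, P_s = 146.3, Q = 3038

Solving each curve for Q: Qd = 4891 - 10P and Qs = 2306.5 + 5P.
Producers keep P_s = P_b - 39 per unit, so supply in terms of the buyer price is Qs = 2111.5 + 5P_b.
Set Qd = Qs: 4891 - 10P_b = 2111.5 + 5P_b, so 2779.5 = 15P_b and P_b = 185.3.
So P_s = 146.3 and the quantity traded is Q = 4891 - 10(185.3) = 3038.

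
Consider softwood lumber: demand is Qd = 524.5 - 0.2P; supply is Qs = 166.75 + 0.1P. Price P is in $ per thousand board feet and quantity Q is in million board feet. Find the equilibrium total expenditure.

Total expenditure = 341055

Equating demand and supply, 524.5 - 0.2P = 166.75 + 0.1P gives 0.3P = 357.75, so P* = 1192.5.
Substitute back: Q* = 524.5 - 0.2(1192.5) = 286.
Total expenditure = P* × Q* = 1192.5 × 286 = 341055.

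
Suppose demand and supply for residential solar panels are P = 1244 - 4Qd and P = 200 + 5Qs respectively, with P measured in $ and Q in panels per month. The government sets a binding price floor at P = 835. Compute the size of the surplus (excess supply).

In direct form, Qd = 311 - 0.25P and Qs = -40 + 0.2P.
At P = 835: Qd = 102.25 and Qs = 127.
Surplus = Qs - Qd = 127 - 102.25 = 24.75.

Surplus = 24.75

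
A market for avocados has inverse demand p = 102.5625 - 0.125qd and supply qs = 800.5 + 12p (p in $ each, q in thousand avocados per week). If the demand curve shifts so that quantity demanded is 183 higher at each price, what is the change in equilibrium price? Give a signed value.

Δp = 9.15

In direct form, qd = 820.5 - 8p.
Equating demand and supply, 820.5 - 8p = 800.5 + 12p gives 20p = 20, so p* = 1.
Plugging p* into demand: q* = 820.5 - 8(1) = 812.5.
After the shift, demand is qd = 1003.5 - 8p.
New equilibrium: 203 = 20p, so p = 10.15 and q = 922.3.
Δp = 10.15 - 1 = 9.15.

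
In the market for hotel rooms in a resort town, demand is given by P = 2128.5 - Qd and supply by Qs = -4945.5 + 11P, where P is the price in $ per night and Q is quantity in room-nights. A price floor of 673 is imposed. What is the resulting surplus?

Surplus = 1002

Solving each curve for Q: Qd = 2128.5 - P.
At P = 673: Qd = 1455.5 and Qs = 2457.5.
Surplus = Qs - Qd = 2457.5 - 1455.5 = 1002.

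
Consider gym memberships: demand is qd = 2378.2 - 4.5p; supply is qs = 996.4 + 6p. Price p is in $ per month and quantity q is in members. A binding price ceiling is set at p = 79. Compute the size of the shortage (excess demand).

With p fixed at 79, quantity demanded is 2022.7 and quantity supplied is 1470.4.
Shortage = qd - qs = 2022.7 - 1470.4 = 552.3.

Shortage = 552.3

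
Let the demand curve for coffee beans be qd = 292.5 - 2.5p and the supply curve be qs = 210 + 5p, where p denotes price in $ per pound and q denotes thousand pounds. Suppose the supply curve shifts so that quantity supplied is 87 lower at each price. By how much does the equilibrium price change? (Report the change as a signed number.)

The market clears where 292.5 - 2.5p = 210 + 5p. Rearranging, 7.5p = 82.5, hence p* = 11.
Substitute back: q* = 292.5 - 2.5(11) = 265.
After the shift, supply is qs = 123 + 5p.
The new intersection has 169.5 = 7.5p, i.e. p = 22.6, q = 236.
Δp = 22.6 - 11 = 11.6.

Δp = 11.6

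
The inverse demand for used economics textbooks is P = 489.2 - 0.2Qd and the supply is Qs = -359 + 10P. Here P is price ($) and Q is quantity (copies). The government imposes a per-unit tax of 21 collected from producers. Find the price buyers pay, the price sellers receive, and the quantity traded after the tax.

In direct form, Qd = 2446 - 5P.
The tax drives a wedge P_b - P_s = 21. Substituting P_s = P_b - 21 into supply: Qs = -569 + 10P_b.
Equate demand and the shifted supply: 2446 - 5P_b = -569 + 10P_b, giving 15P_b = 3015, so P_b = 201.
So P_s = 180 and the quantity traded is Q = 2446 - 5(201) = 1441.

P_b = 201, P_s = 180, Q = 1441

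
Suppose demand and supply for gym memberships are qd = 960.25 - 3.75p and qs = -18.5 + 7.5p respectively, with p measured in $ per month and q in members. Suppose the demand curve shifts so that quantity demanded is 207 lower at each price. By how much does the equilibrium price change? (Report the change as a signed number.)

Δp = -18.4

At equilibrium qd = qs, so 960.25 - 3.75p = -18.5 + 7.5p; collecting terms, 978.75 = 11.25p and p* = 87.
Then q* = 960.25 - 3.75(87) = 634.
After the shift, demand is qd = 753.25 - 3.75p.
Re-solving, 11.25p = 771.75 gives p = 68.6 and q = 496.
Δp = 68.6 - 87 = -18.4.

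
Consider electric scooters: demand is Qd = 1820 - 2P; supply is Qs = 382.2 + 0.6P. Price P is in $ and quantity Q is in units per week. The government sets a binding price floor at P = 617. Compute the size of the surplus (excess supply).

Surplus = 166.4

At P = 617: Qd = 586 and Qs = 752.4.
Surplus = Qs - Qd = 752.4 - 586 = 166.4.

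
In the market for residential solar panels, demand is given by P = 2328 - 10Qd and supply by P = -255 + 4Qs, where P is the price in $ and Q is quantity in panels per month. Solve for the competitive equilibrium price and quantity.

P* = 483, Q* = 184.5

Inverting to quantity form: Qd = 232.8 - 0.1P and Qs = 63.75 + 0.25P.
At equilibrium Qd = Qs, so 232.8 - 0.1P = 63.75 + 0.25P; collecting terms, 169.05 = 0.35P and P* = 483.
Plugging P* into demand: Q* = 232.8 - 0.1(483) = 184.5.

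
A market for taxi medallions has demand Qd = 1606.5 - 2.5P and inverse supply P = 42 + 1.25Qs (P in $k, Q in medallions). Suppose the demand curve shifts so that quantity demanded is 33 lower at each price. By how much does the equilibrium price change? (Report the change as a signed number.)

Rewriting in direct form: Qs = -33.6 + 0.8P.
At equilibrium Qd = Qs, so 1606.5 - 2.5P = -33.6 + 0.8P; collecting terms, 1640.1 = 3.3P and P* = 497.
Plugging P* into demand: Q* = 1606.5 - 2.5(497) = 364.
After the shift, demand is Qd = 1573.5 - 2.5P.
The new intersection has 1607.1 = 3.3P, i.e. P = 487, Q = 356.
ΔP = 487 - 497 = -10.

ΔP = -10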